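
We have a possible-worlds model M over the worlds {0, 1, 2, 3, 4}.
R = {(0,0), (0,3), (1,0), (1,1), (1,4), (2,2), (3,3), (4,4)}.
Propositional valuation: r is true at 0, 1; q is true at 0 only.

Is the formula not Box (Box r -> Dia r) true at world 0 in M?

At 0: Box (Box r -> Dia r) is true, so not Box (Box r -> Dia r) is false.
  At 0: Box (Box r -> Dia r) requires Box r -> Dia r at every successor {0, 3}.
      At 0: Box r is false, Dia r is true, so Box r -> Dia r is true.
      At 3: Box r is false, Dia r is false, so Box r -> Dia r is true.
  So Box (Box r -> Dia r) is true at 0.

No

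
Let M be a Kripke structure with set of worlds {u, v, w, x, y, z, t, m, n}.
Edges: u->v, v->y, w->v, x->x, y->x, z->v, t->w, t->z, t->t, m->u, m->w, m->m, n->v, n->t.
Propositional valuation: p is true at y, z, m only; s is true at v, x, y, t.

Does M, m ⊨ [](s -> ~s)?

Recall that []ψ holds at a world iff ψ holds at every accessible world, and <>ψ holds iff ψ holds at some accessible world.
At m: [](s -> ~s) requires s -> ~s at every successor {u, w, m}.
  At u: s -> ~s is true.
  At w: s -> ~s is true.
  At m: s -> ~s is true.
So [](s -> ~s) is true at m.

Yes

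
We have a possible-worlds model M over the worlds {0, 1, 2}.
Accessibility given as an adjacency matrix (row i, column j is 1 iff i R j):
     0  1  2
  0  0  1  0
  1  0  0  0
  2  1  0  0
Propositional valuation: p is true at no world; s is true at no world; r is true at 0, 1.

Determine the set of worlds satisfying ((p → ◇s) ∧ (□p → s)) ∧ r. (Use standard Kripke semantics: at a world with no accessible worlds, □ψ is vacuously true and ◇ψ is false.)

0

Recall that □ψ holds at a world iff ψ holds at every accessible world, and ◇ψ holds iff ψ holds at some accessible world.
Let φ = ((p → ◇s) ∧ (□p → s)) ∧ r. Evaluate φ at each world:
  0 (successors {1}): φ is true.
  1 (successors ∅): φ is false.
  2 (successors {0}): φ is false.
For instance, at 2:
  At 2: (p → ◇s) ∧ (□p → s) is true, r is false, so ((p → ◇s) ∧ (□p → s)) ∧ r is false.
    At 2: p → ◇s is true, □p → s is true, so (p → ◇s) ∧ (□p → s) is true.
      At 2: p is false, ◇s is false, so p → ◇s is true.
      At 2: □p is false, s is false, so □p → s is true.
Satisfying worlds: {0}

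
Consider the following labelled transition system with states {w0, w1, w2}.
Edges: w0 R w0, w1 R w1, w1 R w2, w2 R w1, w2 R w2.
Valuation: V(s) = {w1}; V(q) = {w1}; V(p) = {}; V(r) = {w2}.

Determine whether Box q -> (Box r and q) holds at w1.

At w1: Box q is false, Box r and q is false, so Box q -> (Box r and q) is true.
  At w1: Box q requires q at every successor {w1, w2}.
    q fails at w2, so Box q is false at w1.
  At w1: Box r is false, q is true, so Box r and q is false.
    At w1: Box r requires r at every successor {w1, w2}.
      r fails at w1, so Box r is false at w1.

Yes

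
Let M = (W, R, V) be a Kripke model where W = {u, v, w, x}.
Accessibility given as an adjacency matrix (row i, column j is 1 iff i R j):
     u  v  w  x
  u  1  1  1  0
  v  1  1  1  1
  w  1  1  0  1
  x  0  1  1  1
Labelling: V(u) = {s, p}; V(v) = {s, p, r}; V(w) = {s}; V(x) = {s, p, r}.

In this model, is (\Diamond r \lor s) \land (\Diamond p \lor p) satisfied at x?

Yes

Recall that \Diamond ψ holds at a world iff ψ holds at some accessible world.
At x: \Diamond r \lor s is true, \Diamond p \lor p is true, so (\Diamond r \lor s) \land (\Diamond p \lor p) is true.
  At x: \Diamond r is true, s is true, so \Diamond r \lor s is true.
    At x: \Diamond r requires r at some successor in {v, w, x}.
      r holds at v, so \Diamond r is true at x.
  At x: \Diamond p is true, p is true, so \Diamond p \lor p is true.
    At x: \Diamond p requires p at some successor in {v, w, x}.
      p holds at v, so \Diamond p is true at x.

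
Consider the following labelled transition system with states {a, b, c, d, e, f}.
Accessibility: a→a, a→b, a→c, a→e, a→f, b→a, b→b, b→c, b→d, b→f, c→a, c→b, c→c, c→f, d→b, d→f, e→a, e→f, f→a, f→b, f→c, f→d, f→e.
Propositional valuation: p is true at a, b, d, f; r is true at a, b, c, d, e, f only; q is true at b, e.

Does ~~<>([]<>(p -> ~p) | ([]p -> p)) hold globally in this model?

Yes

Let φ = ~~<>([]<>(p -> ~p) | ([]p -> p)). Evaluate φ at each world:
  a (successors {a, b, c, e, f}): φ is true.
  b (successors {a, b, c, d, f}): φ is true.
  c (successors {a, b, c, f}): φ is true.
  d (successors {b, f}): φ is true.
  e (successors {a, f}): φ is true.
  f (successors {a, b, c, d, e}): φ is true.
For instance, at d:
  At d: ~<>([]<>(p -> ~p) | ([]p -> p)) is false, so ~~<>([]<>(p -> ~p) | ([]p -> p)) is true.
    At d: <>([]<>(p -> ~p) | ([]p -> p)) is true, so ~<>([]<>(p -> ~p) | ([]p -> p)) is false.
      At d: <>([]<>(p -> ~p) | ([]p -> p)) requires []<>(p -> ~p) | ([]p -> p) at some successor in {b, f}.
        []<>(p -> ~p) | ([]p -> p) holds at b, so <>([]<>(p -> ~p) | ([]p -> p)) is true at d.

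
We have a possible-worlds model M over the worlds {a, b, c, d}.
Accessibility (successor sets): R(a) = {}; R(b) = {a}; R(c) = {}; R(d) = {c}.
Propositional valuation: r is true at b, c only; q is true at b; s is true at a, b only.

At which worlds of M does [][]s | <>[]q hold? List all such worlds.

Recall that []ψ holds at a world iff ψ holds at every accessible world, and <>ψ holds iff ψ holds at some accessible world.
Let φ = [][]s | <>[]q. Evaluate φ at each world:
  a (successors ∅): φ is true.
  b (successors {a}): φ is true.
  c (successors ∅): φ is true.
  d (successors {c}): φ is true.
For instance, at d:
  At d: [][]s is true, <>[]q is true, so [][]s | <>[]q is true.
    At d: [][]s requires []s at every successor {c}.
      At c: []s is true.
    So [][]s is true at d.
    At d: <>[]q requires []q at some successor in {c}.
      []q holds at c, so <>[]q is true at d.
Satisfying worlds: {a, b, c, d}

a, b, c, d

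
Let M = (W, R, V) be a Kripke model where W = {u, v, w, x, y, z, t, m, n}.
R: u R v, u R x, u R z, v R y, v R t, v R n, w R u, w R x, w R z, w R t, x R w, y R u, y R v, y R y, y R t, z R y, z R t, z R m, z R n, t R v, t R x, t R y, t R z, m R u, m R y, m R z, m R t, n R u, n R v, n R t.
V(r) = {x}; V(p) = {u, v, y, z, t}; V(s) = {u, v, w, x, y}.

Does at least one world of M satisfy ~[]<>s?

Let φ = ~[]<>s. Evaluate φ at each world:
  u (successors {v, x, z}): φ is false.
  v (successors {y, t, n}): φ is false.
  w (successors {u, x, z, t}): φ is false.
  x (successors {w}): φ is false.
  y (successors {u, v, y, t}): φ is false.
  z (successors {y, t, m, n}): φ is false.
  t (successors {v, x, y, z}): φ is false.
  m (successors {u, y, z, t}): φ is false.
  n (successors {u, v, t}): φ is false.
For instance, at w:
  At w: []<>s is true, so ~[]<>s is false.
    At w: []<>s requires <>s at every successor {u, x, z, t}.
      At u: <>s is true.
      At x: <>s is true.
      At z: <>s is true.
      At t: <>s is true.
    So []<>s is true at w.

No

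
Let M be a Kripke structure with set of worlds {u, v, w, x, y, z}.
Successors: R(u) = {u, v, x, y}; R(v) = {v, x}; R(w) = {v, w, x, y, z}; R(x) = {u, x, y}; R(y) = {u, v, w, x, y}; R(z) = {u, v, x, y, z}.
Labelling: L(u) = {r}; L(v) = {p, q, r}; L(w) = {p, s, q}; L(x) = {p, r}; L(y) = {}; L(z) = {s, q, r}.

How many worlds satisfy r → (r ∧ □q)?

2

Let φ = r → (r ∧ □q). Evaluate φ at each world:
  u (successors {u, v, x, y}): φ is false.
  v (successors {v, x}): φ is false.
  w (successors {v, w, x, y, z}): φ is true.
  x (successors {u, x, y}): φ is false.
  y (successors {u, v, w, x, y}): φ is true.
  z (successors {u, v, x, y, z}): φ is false.
For instance, at z:
  At z: r is true, r ∧ □q is false, so r → (r ∧ □q) is false.
    At z: r is true, □q is false, so r ∧ □q is false.
      At z: □q requires q at every successor {u, v, x, y, z}.
        q fails at u, so □q is false at z.
Satisfying worlds: {w, y}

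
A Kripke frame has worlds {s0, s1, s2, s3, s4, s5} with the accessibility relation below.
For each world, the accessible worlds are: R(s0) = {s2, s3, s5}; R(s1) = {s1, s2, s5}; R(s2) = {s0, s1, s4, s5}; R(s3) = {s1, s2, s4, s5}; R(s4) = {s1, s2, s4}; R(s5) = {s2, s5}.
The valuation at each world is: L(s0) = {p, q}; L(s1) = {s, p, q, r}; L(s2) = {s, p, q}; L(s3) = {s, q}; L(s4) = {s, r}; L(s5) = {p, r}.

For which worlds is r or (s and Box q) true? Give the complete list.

s1, s4, s5

Recall that Box ψ holds at a world iff ψ holds at every accessible world, and Dia ψ holds iff ψ holds at some accessible world.
Let φ = r or (s and Box q). Evaluate φ at each world:
  s0 (successors {s2, s3, s5}): φ is false.
  s1 (successors {s1, s2, s5}): φ is true.
  s2 (successors {s0, s1, s4, s5}): φ is false.
  s3 (successors {s1, s2, s4, s5}): φ is false.
  s4 (successors {s1, s2, s4}): φ is true.
  s5 (successors {s2, s5}): φ is true.
For instance, at s3:
  At s3: r is false, s and Box q is false, so r or (s and Box q) is false.
    At s3: s is true, Box q is false, so s and Box q is false.
      At s3: Box q requires q at every successor {s1, s2, s4, s5}.
        q fails at s4, so Box q is false at s3.
Satisfying worlds: {s1, s4, s5}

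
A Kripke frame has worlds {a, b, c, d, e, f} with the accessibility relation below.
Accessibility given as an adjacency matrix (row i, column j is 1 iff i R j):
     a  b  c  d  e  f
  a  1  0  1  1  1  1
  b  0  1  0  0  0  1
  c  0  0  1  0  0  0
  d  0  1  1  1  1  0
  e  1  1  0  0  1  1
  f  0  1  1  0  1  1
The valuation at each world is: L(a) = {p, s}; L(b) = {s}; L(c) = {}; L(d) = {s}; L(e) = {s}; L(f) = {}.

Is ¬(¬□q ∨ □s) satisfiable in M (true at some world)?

No

Recall that □ψ holds at a world iff ψ holds at every accessible world, and ◇ψ holds iff ψ holds at some accessible world.
Let φ = ¬(¬□q ∨ □s). Evaluate φ at each world:
  a (successors {a, c, d, e, f}): φ is false.
  b (successors {b, f}): φ is false.
  c (successors {c}): φ is false.
  d (successors {b, c, d, e}): φ is false.
  e (successors {a, b, e, f}): φ is false.
  f (successors {b, c, e, f}): φ is false.
For instance, at d:
  At d: ¬□q ∨ □s is true, so ¬(¬□q ∨ □s) is false.
    At d: ¬□q is true, □s is false, so ¬□q ∨ □s is true.
      At d: □q is false, so ¬□q is true.
      At d: □s requires s at every successor {b, c, d, e}.
        s fails at c, so □s is false at d.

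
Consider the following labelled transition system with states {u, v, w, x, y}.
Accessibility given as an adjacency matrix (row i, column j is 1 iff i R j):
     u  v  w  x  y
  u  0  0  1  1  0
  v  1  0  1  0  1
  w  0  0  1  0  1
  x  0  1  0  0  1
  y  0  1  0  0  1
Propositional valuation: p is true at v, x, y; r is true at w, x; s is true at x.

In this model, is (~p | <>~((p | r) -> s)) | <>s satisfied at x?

Yes

At x: ~p | <>~((p | r) -> s) is true, <>s is false, so (~p | <>~((p | r) -> s)) | <>s is true.
  At x: ~p is false, <>~((p | r) -> s) is true, so ~p | <>~((p | r) -> s) is true.
    At x: <>~((p | r) -> s) requires ~((p | r) -> s) at some successor in {v, y}.
      ~((p | r) -> s) holds at v, so <>~((p | r) -> s) is true at x.
  At x: <>s requires s at some successor in {v, y}.
    At v: s is false.
    At y: s is false.
  So <>s is false at x.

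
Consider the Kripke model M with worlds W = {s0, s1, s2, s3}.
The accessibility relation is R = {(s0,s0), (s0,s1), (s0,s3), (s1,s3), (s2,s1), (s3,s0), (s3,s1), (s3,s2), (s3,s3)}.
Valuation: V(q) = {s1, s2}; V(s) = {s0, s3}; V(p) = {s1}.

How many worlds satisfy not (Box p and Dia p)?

Let φ = not (Box p and Dia p). Evaluate φ at each world:
  s0 (successors {s0, s1, s3}): φ is true.
  s1 (successors {s3}): φ is true.
  s2 (successors {s1}): φ is false.
  s3 (successors {s0, s1, s2, s3}): φ is true.
For instance, at s0:
  At s0: Box p and Dia p is false, so not (Box p and Dia p) is true.
    At s0: Box p is false, Dia p is true, so Box p and Dia p is false.
      At s0: Box p requires p at every successor {s0, s1, s3}.
        p fails at s0, so Box p is false at s0.
      At s0: Dia p requires p at some successor in {s0, s1, s3}.
        p holds at s1, so Dia p is true at s0.
Satisfying worlds: {s0, s1, s3}

3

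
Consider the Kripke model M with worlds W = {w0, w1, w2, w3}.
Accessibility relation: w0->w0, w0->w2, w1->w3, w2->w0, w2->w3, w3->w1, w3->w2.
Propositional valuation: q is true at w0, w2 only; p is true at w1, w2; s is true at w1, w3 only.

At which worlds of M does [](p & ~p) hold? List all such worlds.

Let φ = [](p & ~p). Evaluate φ at each world:
  w0 (successors {w0, w2}): φ is false.
  w1 (successors {w3}): φ is false.
  w2 (successors {w0, w3}): φ is false.
  w3 (successors {w1, w2}): φ is false.
For instance, at w1:
  At w1: [](p & ~p) requires p & ~p at every successor {w3}.
    p & ~p fails at w3, so [](p & ~p) is false at w1.
Satisfying worlds: none.

none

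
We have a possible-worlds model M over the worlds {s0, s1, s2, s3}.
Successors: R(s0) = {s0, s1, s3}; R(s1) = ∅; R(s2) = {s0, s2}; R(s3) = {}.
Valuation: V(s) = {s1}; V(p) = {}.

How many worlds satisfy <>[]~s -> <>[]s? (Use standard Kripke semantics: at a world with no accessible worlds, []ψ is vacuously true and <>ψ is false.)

Recall that []ψ holds at a world iff ψ holds at every accessible world, and <>ψ holds iff ψ holds at some accessible world.
Let φ = <>[]~s -> <>[]s. Evaluate φ at each world:
  s0 (successors {s0, s1, s3}): φ is true.
  s1 (successors ∅): φ is true.
  s2 (successors {s0, s2}): φ is false.
  s3 (successors ∅): φ is true.
For instance, at s0:
  At s0: <>[]~s is true, <>[]s is true, so <>[]~s -> <>[]s is true.
    At s0: <>[]~s requires []~s at some successor in {s0, s1, s3}.
      []~s holds at s1, so <>[]~s is true at s0.
    At s0: <>[]s requires []s at some successor in {s0, s1, s3}.
      []s holds at s1, so <>[]s is true at s0.
Satisfying worlds: {s0, s1, s3}

3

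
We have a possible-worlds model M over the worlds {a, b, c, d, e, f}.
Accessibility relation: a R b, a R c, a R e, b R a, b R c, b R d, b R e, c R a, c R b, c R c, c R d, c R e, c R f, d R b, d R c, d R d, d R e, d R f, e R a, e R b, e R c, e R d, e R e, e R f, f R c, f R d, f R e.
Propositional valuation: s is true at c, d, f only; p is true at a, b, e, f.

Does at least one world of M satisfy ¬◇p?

Recall that ◇ψ holds at a world iff ψ holds at some accessible world.
Let φ = ¬◇p. Evaluate φ at each world:
  a (successors {b, c, e}): φ is false.
  b (successors {a, c, d, e}): φ is false.
  c (successors {a, b, c, d, e, f}): φ is false.
  d (successors {b, c, d, e, f}): φ is false.
  e (successors {a, b, c, d, e, f}): φ is false.
  f (successors {c, d, e}): φ is false.
For instance, at c:
  At c: ◇p is true, so ¬◇p is false.
    At c: ◇p requires p at some successor in {a, b, c, d, e, f}.
      p holds at a, so ◇p is true at c.

No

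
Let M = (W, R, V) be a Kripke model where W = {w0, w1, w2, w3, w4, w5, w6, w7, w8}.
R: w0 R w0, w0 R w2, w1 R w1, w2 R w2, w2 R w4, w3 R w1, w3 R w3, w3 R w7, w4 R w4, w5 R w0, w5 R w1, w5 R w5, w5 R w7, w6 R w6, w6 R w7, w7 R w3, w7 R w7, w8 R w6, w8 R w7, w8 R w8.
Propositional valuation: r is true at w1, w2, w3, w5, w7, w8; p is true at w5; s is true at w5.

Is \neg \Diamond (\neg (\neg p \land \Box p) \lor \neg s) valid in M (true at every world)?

No

Let φ = \neg \Diamond (\neg (\neg p \land \Box p) \lor \neg s). Evaluate φ at each world:
  w0 (successors {w0, w2}): φ is false.
  w1 (successors {w1}): φ is false.
  w2 (successors {w2, w4}): φ is false.
  w3 (successors {w1, w3, w7}): φ is false.
  w4 (successors {w4}): φ is false.
  w5 (successors {w0, w1, w5, w7}): φ is false.
  w6 (successors {w6, w7}): φ is false.
  w7 (successors {w3, w7}): φ is false.
  w8 (successors {w6, w7, w8}): φ is false.
Detail at w0 (counterexample):
  At w0: \Diamond (\neg (\neg p \land \Box p) \lor \neg s) is true, so \neg \Diamond (\neg (\neg p \land \Box p) \lor \neg s) is false.
    At w0: \Diamond (\neg (\neg p \land \Box p) \lor \neg s) requires \neg (\neg p \land \Box p) \lor \neg s at some successor in {w0, w2}.
      \neg (\neg p \land \Box p) \lor \neg s holds at w0, so \Diamond (\neg (\neg p \land \Box p) \lor \neg s) is true at w0.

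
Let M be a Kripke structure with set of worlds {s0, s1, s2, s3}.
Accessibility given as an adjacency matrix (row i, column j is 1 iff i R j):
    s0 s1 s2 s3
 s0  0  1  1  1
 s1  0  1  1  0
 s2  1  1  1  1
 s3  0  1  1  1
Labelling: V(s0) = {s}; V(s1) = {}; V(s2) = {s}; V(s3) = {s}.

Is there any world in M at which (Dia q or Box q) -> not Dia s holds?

Yes

Recall that Box ψ holds at a world iff ψ holds at every accessible world, and Dia ψ holds iff ψ holds at some accessible world.
Let φ = (Dia q or Box q) -> not Dia s. Evaluate φ at each world:
  s0 (successors {s1, s2, s3}): φ is true.
  s1 (successors {s1, s2}): φ is true.
  s2 (successors {s0, s1, s2, s3}): φ is true.
  s3 (successors {s1, s2, s3}): φ is true.
Detail at s0 (witness):
  At s0: Dia q or Box q is false, not Dia s is false, so (Dia q or Box q) -> not Dia s is true.
    At s0: Dia q is false, Box q is false, so Dia q or Box q is false.
      At s0: Dia q requires q at some successor in {s1, s2, s3}.
        At s1: q is false.
        At s2: q is false.
        At s3: q is false.
      So Dia q is false at s0.
      At s0: Box q requires q at every successor {s1, s2, s3}.
        q fails at s1, so Box q is false at s0.
    At s0: Dia s is true, so not Dia s is false.
      At s0: Dia s requires s at some successor in {s1, s2, s3}.
        s holds at s2, so Dia s is true at s0.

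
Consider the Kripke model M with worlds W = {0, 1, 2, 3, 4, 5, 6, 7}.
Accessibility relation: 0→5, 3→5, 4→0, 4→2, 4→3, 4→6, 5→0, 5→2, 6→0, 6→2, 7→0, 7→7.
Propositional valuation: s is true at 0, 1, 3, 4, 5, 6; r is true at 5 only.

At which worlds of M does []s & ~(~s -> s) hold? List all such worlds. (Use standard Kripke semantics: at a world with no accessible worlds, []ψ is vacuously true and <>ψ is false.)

Recall that []ψ holds at a world iff ψ holds at every accessible world, and <>ψ holds iff ψ holds at some accessible world.
Let φ = []s & ~(~s -> s). Evaluate φ at each world:
  0 (successors {5}): φ is false.
  1 (successors ∅): φ is false.
  2 (successors ∅): φ is true.
  3 (successors {5}): φ is false.
  4 (successors {0, 2, 3, 6}): φ is false.
  5 (successors {0, 2}): φ is false.
  6 (successors {0, 2}): φ is false.
  7 (successors {0, 7}): φ is false.
For instance, at 7:
  At 7: []s is false, ~(~s -> s) is true, so []s & ~(~s -> s) is false.
    At 7: []s requires s at every successor {0, 7}.
      s fails at 7, so []s is false at 7.
Satisfying worlds: {2}

2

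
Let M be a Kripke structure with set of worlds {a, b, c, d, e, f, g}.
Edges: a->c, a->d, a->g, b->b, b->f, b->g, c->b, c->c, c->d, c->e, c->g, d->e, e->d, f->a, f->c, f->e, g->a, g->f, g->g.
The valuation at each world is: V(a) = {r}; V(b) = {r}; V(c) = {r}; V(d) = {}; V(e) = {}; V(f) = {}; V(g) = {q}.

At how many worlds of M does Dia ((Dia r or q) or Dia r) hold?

Recall that Dia ψ holds at a world iff ψ holds at some accessible world.
Let φ = Dia ((Dia r or q) or Dia r). Evaluate φ at each world:
  a (successors {c, d, g}): φ is true.
  b (successors {b, f, g}): φ is true.
  c (successors {b, c, d, e, g}): φ is true.
  d (successors {e}): φ is false.
  e (successors {d}): φ is false.
  f (successors {a, c, e}): φ is true.
  g (successors {a, f, g}): φ is true.
For instance, at a:
  At a: Dia ((Dia r or q) or Dia r) requires (Dia r or q) or Dia r at some successor in {c, d, g}.
    (Dia r or q) or Dia r holds at c, so Dia ((Dia r or q) or Dia r) is true at a.
      At c: Dia r or q is true, Dia r is true, so (Dia r or q) or Dia r is true.
Satisfying worlds: {a, b, c, f, g}

5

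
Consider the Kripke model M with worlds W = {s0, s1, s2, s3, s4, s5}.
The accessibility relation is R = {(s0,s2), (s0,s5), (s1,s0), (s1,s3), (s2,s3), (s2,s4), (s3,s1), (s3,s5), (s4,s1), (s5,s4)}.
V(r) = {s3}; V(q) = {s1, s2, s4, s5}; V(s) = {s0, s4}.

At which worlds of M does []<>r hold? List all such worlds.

Let φ = []<>r. Evaluate φ at each world:
  s0 (successors {s2, s5}): φ is false.
  s1 (successors {s0, s3}): φ is false.
  s2 (successors {s3, s4}): φ is false.
  s3 (successors {s1, s5}): φ is false.
  s4 (successors {s1}): φ is true.
  s5 (successors {s4}): φ is false.
For instance, at s1:
  At s1: []<>r requires <>r at every successor {s0, s3}.
    <>r fails at s0, so []<>r is false at s1.
      At s0: <>r requires r at some successor in {s2, s5}.
        At s2: r is false.
        At s5: r is false.
      So <>r is false at s0.
Satisfying worlds: {s4}

s4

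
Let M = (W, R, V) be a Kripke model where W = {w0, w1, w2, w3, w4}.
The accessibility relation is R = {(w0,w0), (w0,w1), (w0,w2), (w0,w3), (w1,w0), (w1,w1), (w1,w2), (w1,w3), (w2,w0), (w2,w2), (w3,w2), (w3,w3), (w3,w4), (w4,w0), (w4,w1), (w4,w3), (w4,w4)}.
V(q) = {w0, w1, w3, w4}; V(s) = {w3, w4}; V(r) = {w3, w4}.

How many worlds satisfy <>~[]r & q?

4

Let φ = <>~[]r & q. Evaluate φ at each world:
  w0 (successors {w0, w1, w2, w3}): φ is true.
  w1 (successors {w0, w1, w2, w3}): φ is true.
  w2 (successors {w0, w2}): φ is false.
  w3 (successors {w2, w3, w4}): φ is true.
  w4 (successors {w0, w1, w3, w4}): φ is true.
For instance, at w0:
  At w0: <>~[]r is true, q is true, so <>~[]r & q is true.
    At w0: <>~[]r requires ~[]r at some successor in {w0, w1, w2, w3}.
      ~[]r holds at w0, so <>~[]r is true at w0.
Satisfying worlds: {w0, w1, w3, w4}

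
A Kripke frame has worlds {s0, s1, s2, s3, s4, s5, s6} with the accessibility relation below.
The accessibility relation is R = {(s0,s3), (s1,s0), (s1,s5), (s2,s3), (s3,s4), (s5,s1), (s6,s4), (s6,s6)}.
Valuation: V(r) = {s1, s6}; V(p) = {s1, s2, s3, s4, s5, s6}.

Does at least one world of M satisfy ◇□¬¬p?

Yes

Recall that □ψ holds at a world iff ψ holds at every accessible world, and ◇ψ holds iff ψ holds at some accessible world.
Let φ = ◇□¬¬p. Evaluate φ at each world:
  s0 (successors {s3}): φ is true.
  s1 (successors {s0, s5}): φ is true.
  s2 (successors {s3}): φ is true.
  s3 (successors {s4}): φ is true.
  s4 (successors ∅): φ is false.
  s5 (successors {s1}): φ is false.
  s6 (successors {s4, s6}): φ is true.
Detail at s0 (witness):
  At s0: ◇□¬¬p requires □¬¬p at some successor in {s3}.
    □¬¬p holds at s3, so ◇□¬¬p is true at s0.
      At s3: □¬¬p requires ¬¬p at every successor {s4}.
        At s4: ¬¬p is true.
      So □¬¬p is true at s3.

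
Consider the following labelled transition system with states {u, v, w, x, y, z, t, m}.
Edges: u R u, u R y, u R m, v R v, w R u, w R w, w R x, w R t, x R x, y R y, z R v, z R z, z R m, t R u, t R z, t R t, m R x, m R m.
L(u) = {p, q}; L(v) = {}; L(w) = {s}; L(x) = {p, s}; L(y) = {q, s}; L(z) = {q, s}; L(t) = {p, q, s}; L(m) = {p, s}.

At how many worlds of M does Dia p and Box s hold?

2

Recall that Box ψ holds at a world iff ψ holds at every accessible world, and Dia ψ holds iff ψ holds at some accessible world.
Let φ = Dia p and Box s. Evaluate φ at each world:
  u (successors {u, y, m}): φ is false.
  v (successors {v}): φ is false.
  w (successors {u, w, x, t}): φ is false.
  x (successors {x}): φ is true.
  y (successors {y}): φ is false.
  z (successors {v, z, m}): φ is false.
  t (successors {u, z, t}): φ is false.
  m (successors {x, m}): φ is true.
For instance, at v:
  At v: Dia p is false, Box s is false, so Dia p and Box s is false.
    At v: Dia p requires p at some successor in {v}.
      At v: p is false.
    So Dia p is false at v.
    At v: Box s requires s at every successor {v}.
      s fails at v, so Box s is false at v.
Satisfying worlds: {x, m}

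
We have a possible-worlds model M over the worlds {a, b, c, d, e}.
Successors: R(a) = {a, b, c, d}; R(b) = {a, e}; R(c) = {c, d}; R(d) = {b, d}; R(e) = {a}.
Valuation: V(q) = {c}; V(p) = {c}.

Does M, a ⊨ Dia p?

Recall that Dia ψ holds at a world iff ψ holds at some accessible world.
At a: Dia p requires p at some successor in {a, b, c, d}.
  p holds at c, so Dia p is true at a.

Yes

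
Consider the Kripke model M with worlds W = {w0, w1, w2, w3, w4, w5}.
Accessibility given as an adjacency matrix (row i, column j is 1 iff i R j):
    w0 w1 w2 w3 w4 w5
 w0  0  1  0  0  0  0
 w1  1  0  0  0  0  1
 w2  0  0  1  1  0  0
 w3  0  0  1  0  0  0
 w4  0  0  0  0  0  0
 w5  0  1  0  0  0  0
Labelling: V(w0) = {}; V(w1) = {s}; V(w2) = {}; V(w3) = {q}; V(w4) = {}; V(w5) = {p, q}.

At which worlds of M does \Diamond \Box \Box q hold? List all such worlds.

Let φ = \Diamond \Box \Box q. Evaluate φ at each world:
  w0 (successors {w1}): φ is false.
  w1 (successors {w0, w5}): φ is false.
  w2 (successors {w2, w3}): φ is false.
  w3 (successors {w2}): φ is false.
  w4 (successors ∅): φ is false.
  w5 (successors {w1}): φ is false.
For instance, at w0:
  At w0: \Diamond \Box \Box q requires \Box \Box q at some successor in {w1}.
    At w1: \Box \Box q is false.
  So \Diamond \Box \Box q is false at w0.
Satisfying worlds: none.

none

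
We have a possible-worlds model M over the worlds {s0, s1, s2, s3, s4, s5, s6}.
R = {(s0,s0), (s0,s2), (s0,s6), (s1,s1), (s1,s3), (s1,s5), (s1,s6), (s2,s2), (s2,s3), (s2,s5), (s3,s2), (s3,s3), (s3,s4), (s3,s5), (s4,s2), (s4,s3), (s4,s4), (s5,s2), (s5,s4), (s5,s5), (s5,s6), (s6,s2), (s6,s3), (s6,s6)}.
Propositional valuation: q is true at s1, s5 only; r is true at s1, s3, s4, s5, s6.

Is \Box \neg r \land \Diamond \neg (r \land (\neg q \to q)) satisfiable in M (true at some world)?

Let φ = \Box \neg r \land \Diamond \neg (r \land (\neg q \to q)). Evaluate φ at each world:
  s0 (successors {s0, s2, s6}): φ is false.
  s1 (successors {s1, s3, s5, s6}): φ is false.
  s2 (successors {s2, s3, s5}): φ is false.
  s3 (successors {s2, s3, s4, s5}): φ is false.
  s4 (successors {s2, s3, s4}): φ is false.
  s5 (successors {s2, s4, s5, s6}): φ is false.
  s6 (successors {s2, s3, s6}): φ is false.
For instance, at s3:
  At s3: \Box \neg r is false, \Diamond \neg (r \land (\neg q \to q)) is true, so \Box \neg r \land \Diamond \neg (r \land (\neg q \to q)) is false.
    At s3: \Box \neg r requires \neg r at every successor {s2, s3, s4, s5}.
      \neg r fails at s3, so \Box \neg r is false at s3.
    At s3: \Diamond \neg (r \land (\neg q \to q)) requires \neg (r \land (\neg q \to q)) at some successor in {s2, s3, s4, s5}.
      \neg (r \land (\neg q \to q)) holds at s2, so \Diamond \neg (r \land (\neg q \to q)) is true at s3.

No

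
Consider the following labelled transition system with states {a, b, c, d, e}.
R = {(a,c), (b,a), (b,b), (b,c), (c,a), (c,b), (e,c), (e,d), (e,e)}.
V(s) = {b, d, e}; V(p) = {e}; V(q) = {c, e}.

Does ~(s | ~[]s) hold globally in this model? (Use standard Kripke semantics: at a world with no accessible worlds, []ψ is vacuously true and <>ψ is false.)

No

Let φ = ~(s | ~[]s). Evaluate φ at each world:
  a (successors {c}): φ is false.
  b (successors {a, b, c}): φ is false.
  c (successors {a, b}): φ is false.
  d (successors ∅): φ is false.
  e (successors {c, d, e}): φ is false.
Detail at a (counterexample):
  At a: s | ~[]s is true, so ~(s | ~[]s) is false.
    At a: s is false, ~[]s is true, so s | ~[]s is true.
      At a: []s is false, so ~[]s is true.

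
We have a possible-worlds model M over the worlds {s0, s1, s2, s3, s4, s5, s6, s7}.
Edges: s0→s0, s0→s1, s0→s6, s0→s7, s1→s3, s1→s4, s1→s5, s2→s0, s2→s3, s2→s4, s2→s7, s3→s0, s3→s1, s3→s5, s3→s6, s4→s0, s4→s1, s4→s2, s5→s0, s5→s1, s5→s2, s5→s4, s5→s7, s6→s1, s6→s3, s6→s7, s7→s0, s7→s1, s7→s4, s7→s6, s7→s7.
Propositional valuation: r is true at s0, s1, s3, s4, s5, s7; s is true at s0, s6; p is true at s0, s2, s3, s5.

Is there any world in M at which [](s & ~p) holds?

No

Let φ = [](s & ~p). Evaluate φ at each world:
  s0 (successors {s0, s1, s6, s7}): φ is false.
  s1 (successors {s3, s4, s5}): φ is false.
  s2 (successors {s0, s3, s4, s7}): φ is false.
  s3 (successors {s0, s1, s5, s6}): φ is false.
  s4 (successors {s0, s1, s2}): φ is false.
  s5 (successors {s0, s1, s2, s4, s7}): φ is false.
  s6 (successors {s1, s3, s7}): φ is false.
  s7 (successors {s0, s1, s4, s6, s7}): φ is false.
For instance, at s1:
  At s1: [](s & ~p) requires s & ~p at every successor {s3, s4, s5}.
    s & ~p fails at s3, so [](s & ~p) is false at s1.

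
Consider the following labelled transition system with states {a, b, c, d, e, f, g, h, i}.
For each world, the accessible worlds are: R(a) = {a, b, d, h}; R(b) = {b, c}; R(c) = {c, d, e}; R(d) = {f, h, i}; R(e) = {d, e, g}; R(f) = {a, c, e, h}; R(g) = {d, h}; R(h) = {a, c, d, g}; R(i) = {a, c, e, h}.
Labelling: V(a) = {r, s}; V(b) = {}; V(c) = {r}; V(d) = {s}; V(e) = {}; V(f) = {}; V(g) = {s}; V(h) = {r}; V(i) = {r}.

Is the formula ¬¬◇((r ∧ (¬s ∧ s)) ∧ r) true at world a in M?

No

Recall that ◇ψ holds at a world iff ψ holds at some accessible world.
At a: ¬◇((r ∧ (¬s ∧ s)) ∧ r) is true, so ¬¬◇((r ∧ (¬s ∧ s)) ∧ r) is false.
  At a: ◇((r ∧ (¬s ∧ s)) ∧ r) is false, so ¬◇((r ∧ (¬s ∧ s)) ∧ r) is true.
    At a: ◇((r ∧ (¬s ∧ s)) ∧ r) requires (r ∧ (¬s ∧ s)) ∧ r at some successor in {a, b, d, h}.
      At a: (r ∧ (¬s ∧ s)) ∧ r is false.
      At b: (r ∧ (¬s ∧ s)) ∧ r is false.
      At d: (r ∧ (¬s ∧ s)) ∧ r is false.
      At h: (r ∧ (¬s ∧ s)) ∧ r is false.
    So ◇((r ∧ (¬s ∧ s)) ∧ r) is false at a.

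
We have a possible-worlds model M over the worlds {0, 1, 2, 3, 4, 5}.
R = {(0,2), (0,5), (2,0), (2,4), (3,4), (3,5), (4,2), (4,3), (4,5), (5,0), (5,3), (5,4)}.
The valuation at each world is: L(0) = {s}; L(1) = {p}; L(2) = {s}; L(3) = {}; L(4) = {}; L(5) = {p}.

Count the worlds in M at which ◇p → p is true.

3

Recall that ◇ψ holds at a world iff ψ holds at some accessible world.
Let φ = ◇p → p. Evaluate φ at each world:
  0 (successors {2, 5}): φ is false.
  1 (successors ∅): φ is true.
  2 (successors {0, 4}): φ is true.
  3 (successors {4, 5}): φ is false.
  4 (successors {2, 3, 5}): φ is false.
  5 (successors {0, 3, 4}): φ is true.
For instance, at 0:
  At 0: ◇p is true, p is false, so ◇p → p is false.
    At 0: ◇p requires p at some successor in {2, 5}.
      p holds at 5, so ◇p is true at 0.
Satisfying worlds: {1, 2, 5}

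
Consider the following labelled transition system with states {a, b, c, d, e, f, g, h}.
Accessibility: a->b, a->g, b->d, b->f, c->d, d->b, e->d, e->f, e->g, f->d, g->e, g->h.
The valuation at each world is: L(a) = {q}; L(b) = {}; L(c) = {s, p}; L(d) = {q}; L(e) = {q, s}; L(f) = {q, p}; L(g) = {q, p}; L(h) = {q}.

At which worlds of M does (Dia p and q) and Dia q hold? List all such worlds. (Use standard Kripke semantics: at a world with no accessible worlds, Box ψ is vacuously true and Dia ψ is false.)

a, e

Let φ = (Dia p and q) and Dia q. Evaluate φ at each world:
  a (successors {b, g}): φ is true.
  b (successors {d, f}): φ is false.
  c (successors {d}): φ is false.
  d (successors {b}): φ is false.
  e (successors {d, f, g}): φ is true.
  f (successors {d}): φ is false.
  g (successors {e, h}): φ is false.
  h (successors ∅): φ is false.
For instance, at e:
  At e: Dia p and q is true, Dia q is true, so (Dia p and q) and Dia q is true.
    At e: Dia p is true, q is true, so Dia p and q is true.
      At e: Dia p requires p at some successor in {d, f, g}.
        p holds at f, so Dia p is true at e.
    At e: Dia q requires q at some successor in {d, f, g}.
      q holds at d, so Dia q is true at e.
Satisfying worlds: {a, e}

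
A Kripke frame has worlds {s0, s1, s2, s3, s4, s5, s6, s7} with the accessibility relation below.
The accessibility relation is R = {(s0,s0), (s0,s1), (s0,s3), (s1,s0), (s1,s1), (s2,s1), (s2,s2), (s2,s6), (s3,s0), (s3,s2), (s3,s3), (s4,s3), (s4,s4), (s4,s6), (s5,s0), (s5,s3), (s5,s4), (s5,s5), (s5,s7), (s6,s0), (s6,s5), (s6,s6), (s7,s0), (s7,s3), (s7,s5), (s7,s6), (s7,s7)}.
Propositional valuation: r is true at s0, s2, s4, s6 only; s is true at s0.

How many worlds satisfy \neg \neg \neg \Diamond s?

2

Let φ = \neg \neg \neg \Diamond s. Evaluate φ at each world:
  s0 (successors {s0, s1, s3}): φ is false.
  s1 (successors {s0, s1}): φ is false.
  s2 (successors {s1, s2, s6}): φ is true.
  s3 (successors {s0, s2, s3}): φ is false.
  s4 (successors {s3, s4, s6}): φ is true.
  s5 (successors {s0, s3, s4, s5, s7}): φ is false.
  s6 (successors {s0, s5, s6}): φ is false.
  s7 (successors {s0, s3, s5, s6, s7}): φ is false.
For instance, at s2:
  At s2: \neg \neg \Diamond s is false, so \neg \neg \neg \Diamond s is true.
    At s2: \neg \Diamond s is true, so \neg \neg \Diamond s is false.
      At s2: \Diamond s is false, so \neg \Diamond s is true.
Satisfying worlds: {s2, s4}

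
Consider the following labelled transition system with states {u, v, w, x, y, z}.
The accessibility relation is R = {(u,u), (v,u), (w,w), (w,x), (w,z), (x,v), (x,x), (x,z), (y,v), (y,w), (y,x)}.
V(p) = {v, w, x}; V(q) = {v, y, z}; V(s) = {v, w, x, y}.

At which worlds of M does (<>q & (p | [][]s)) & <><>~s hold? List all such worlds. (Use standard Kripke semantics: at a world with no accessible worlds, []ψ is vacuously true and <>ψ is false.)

w, x

Let φ = (<>q & (p | [][]s)) & <><>~s. Evaluate φ at each world:
  u (successors {u}): φ is false.
  v (successors {u}): φ is false.
  w (successors {w, x, z}): φ is true.
  x (successors {v, x, z}): φ is true.
  y (successors {v, w, x}): φ is false.
  z (successors ∅): φ is false.
For instance, at w:
  At w: <>q & (p | [][]s) is true, <><>~s is true, so (<>q & (p | [][]s)) & <><>~s is true.
    At w: <>q is true, p | [][]s is true, so <>q & (p | [][]s) is true.
      At w: <>q requires q at some successor in {w, x, z}.
        q holds at z, so <>q is true at w.
      At w: p is true, [][]s is false, so p | [][]s is true.
    At w: <><>~s requires <>~s at some successor in {w, x, z}.
      <>~s holds at w, so <><>~s is true at w.
Satisfying worlds: {w, x}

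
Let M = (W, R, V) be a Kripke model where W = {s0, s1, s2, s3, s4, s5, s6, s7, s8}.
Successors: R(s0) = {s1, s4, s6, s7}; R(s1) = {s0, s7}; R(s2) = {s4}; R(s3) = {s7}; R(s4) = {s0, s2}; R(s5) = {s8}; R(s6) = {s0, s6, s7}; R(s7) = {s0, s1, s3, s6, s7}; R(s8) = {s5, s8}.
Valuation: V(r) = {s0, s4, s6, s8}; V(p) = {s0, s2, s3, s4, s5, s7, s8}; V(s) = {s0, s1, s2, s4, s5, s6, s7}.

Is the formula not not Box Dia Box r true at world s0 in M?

No

Recall that Box ψ holds at a world iff ψ holds at every accessible world, and Dia ψ holds iff ψ holds at some accessible world.
At s0: not Box Dia Box r is true, so not not Box Dia Box r is false.
  At s0: Box Dia Box r is false, so not Box Dia Box r is true.
    At s0: Box Dia Box r requires Dia Box r at every successor {s1, s4, s6, s7}.
      Dia Box r fails at s1, so Box Dia Box r is false at s0.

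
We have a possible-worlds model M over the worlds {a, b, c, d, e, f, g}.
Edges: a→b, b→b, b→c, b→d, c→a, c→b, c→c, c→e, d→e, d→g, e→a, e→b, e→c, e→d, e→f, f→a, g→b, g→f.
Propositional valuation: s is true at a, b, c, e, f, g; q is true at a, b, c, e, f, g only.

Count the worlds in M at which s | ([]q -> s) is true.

Let φ = s | ([]q -> s). Evaluate φ at each world:
  a (successors {b}): φ is true.
  b (successors {b, c, d}): φ is true.
  c (successors {a, b, c, e}): φ is true.
  d (successors {e, g}): φ is false.
  e (successors {a, b, c, d, f}): φ is true.
  f (successors {a}): φ is true.
  g (successors {b, f}): φ is true.
For instance, at g:
  At g: s is true, []q -> s is true, so s | ([]q -> s) is true.
    At g: []q is true, s is true, so []q -> s is true.
      At g: []q requires q at every successor {b, f}.
        At b: q is true.
        At f: q is true.
      So []q is true at g.
Satisfying worlds: {a, b, c, e, f, g}

6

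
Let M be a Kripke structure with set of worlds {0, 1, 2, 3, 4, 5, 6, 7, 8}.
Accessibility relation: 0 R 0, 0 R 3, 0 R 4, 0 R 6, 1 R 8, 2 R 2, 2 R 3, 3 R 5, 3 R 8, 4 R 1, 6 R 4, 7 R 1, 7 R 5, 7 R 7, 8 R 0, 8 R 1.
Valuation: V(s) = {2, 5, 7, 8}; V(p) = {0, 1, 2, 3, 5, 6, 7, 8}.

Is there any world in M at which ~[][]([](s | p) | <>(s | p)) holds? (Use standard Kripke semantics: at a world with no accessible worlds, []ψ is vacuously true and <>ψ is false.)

Yes

Let φ = ~[][]([](s | p) | <>(s | p)). Evaluate φ at each world:
  0 (successors {0, 3, 4, 6}): φ is true.
  1 (successors {8}): φ is false.
  2 (successors {2, 3}): φ is false.
  3 (successors {5, 8}): φ is false.
  4 (successors {1}): φ is false.
  5 (successors ∅): φ is false.
  6 (successors {4}): φ is false.
  7 (successors {1, 5, 7}): φ is false.
  8 (successors {0, 1}): φ is true.
Detail at 0 (witness):
  At 0: [][]([](s | p) | <>(s | p)) is false, so ~[][]([](s | p) | <>(s | p)) is true.
    At 0: [][]([](s | p) | <>(s | p)) requires []([](s | p) | <>(s | p)) at every successor {0, 3, 4, 6}.
      []([](s | p) | <>(s | p)) fails at 0, so [][]([](s | p) | <>(s | p)) is false at 0.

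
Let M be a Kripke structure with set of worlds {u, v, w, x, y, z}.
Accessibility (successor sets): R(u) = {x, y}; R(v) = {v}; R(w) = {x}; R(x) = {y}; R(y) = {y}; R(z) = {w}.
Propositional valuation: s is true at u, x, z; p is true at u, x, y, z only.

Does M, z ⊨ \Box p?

No

At z: \Box p requires p at every successor {w}.
  p fails at w, so \Box p is false at z.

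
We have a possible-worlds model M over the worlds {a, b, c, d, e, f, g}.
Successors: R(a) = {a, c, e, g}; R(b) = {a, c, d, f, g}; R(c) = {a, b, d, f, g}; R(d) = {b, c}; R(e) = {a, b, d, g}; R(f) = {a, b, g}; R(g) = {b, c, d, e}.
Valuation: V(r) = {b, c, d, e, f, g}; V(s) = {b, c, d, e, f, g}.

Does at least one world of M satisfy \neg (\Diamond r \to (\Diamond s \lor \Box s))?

Recall that \Box ψ holds at a world iff ψ holds at every accessible world, and \Diamond ψ holds iff ψ holds at some accessible world.
Let φ = \neg (\Diamond r \to (\Diamond s \lor \Box s)). Evaluate φ at each world:
  a (successors {a, c, e, g}): φ is false.
  b (successors {a, c, d, f, g}): φ is false.
  c (successors {a, b, d, f, g}): φ is false.
  d (successors {b, c}): φ is false.
  e (successors {a, b, d, g}): φ is false.
  f (successors {a, b, g}): φ is false.
  g (successors {b, c, d, e}): φ is false.
For instance, at f:
  At f: \Diamond r \to (\Diamond s \lor \Box s) is true, so \neg (\Diamond r \to (\Diamond s \lor \Box s)) is false.
    At f: \Diamond r is true, \Diamond s \lor \Box s is true, so \Diamond r \to (\Diamond s \lor \Box s) is true.
      At f: \Diamond r requires r at some successor in {a, b, g}.
        r holds at b, so \Diamond r is true at f.
      At f: \Diamond s is true, \Box s is false, so \Diamond s \lor \Box s is true.

No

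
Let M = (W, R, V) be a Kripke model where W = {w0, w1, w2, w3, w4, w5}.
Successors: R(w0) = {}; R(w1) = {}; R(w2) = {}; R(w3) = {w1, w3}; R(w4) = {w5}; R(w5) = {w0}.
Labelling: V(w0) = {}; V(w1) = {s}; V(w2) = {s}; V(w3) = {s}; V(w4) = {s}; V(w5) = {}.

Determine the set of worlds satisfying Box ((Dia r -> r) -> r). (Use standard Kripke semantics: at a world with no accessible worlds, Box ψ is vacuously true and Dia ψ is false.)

w0, w1, w2

Recall that Box ψ holds at a world iff ψ holds at every accessible world, and Dia ψ holds iff ψ holds at some accessible world.
Let φ = Box ((Dia r -> r) -> r). Evaluate φ at each world:
  w0 (successors ∅): φ is true.
  w1 (successors ∅): φ is true.
  w2 (successors ∅): φ is true.
  w3 (successors {w1, w3}): φ is false.
  w4 (successors {w5}): φ is false.
  w5 (successors {w0}): φ is false.
For instance, at w5:
  At w5: Box ((Dia r -> r) -> r) requires (Dia r -> r) -> r at every successor {w0}.
    (Dia r -> r) -> r fails at w0, so Box ((Dia r -> r) -> r) is false at w5.
      At w0: Dia r -> r is true, r is false, so (Dia r -> r) -> r is false.
Satisfying worlds: {w0, w1, w2}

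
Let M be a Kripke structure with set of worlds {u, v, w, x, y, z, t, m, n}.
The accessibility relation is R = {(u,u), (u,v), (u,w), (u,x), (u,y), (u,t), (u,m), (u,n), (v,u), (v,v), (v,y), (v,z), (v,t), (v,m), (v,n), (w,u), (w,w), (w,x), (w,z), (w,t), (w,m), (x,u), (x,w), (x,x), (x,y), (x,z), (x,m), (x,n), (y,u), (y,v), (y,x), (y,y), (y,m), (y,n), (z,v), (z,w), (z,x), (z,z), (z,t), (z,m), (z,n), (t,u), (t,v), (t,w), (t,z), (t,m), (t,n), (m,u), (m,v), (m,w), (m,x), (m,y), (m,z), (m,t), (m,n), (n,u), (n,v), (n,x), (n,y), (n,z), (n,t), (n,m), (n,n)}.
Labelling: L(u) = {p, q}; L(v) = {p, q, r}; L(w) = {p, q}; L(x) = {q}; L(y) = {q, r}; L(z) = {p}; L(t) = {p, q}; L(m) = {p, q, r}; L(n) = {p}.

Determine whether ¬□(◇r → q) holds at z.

Yes

At z: □(◇r → q) is false, so ¬□(◇r → q) is true.
  At z: □(◇r → q) requires ◇r → q at every successor {v, w, x, z, t, m, n}.
    ◇r → q fails at z, so □(◇r → q) is false at z.
      At z: ◇r is true, q is false, so ◇r → q is false.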